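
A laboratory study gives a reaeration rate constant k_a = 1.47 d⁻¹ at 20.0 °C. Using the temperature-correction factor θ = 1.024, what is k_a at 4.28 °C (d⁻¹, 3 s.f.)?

k_a ≈ 1.01 d⁻¹

k_a(T₂) = k_a(T₁) · θ^(T₂−T₁) = 1.47 × 1.024^(4.28−20.0)
= 1.47 × 1.024^-15.7 = 1.47 × 0.6888 = 1.013 d⁻¹.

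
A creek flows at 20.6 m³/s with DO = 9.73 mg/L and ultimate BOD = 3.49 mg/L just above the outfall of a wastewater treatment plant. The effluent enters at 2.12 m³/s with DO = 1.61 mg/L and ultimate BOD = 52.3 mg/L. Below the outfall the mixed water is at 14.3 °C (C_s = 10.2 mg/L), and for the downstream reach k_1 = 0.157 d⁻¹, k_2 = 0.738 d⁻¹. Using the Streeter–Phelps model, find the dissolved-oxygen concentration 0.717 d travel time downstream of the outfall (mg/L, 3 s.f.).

DO ≈ 8.82 mg/L

Mixed DO = (20.6×9.73 + 2.12×1.61)/(20.6+2.12) = 203.9/22.72 = 8.972 mg/L.
Mixed L₀ = (20.6×3.49 + 2.12×52.3)/(22.72) = 182.8/22.72 = 8.044 mg/L.
Initial deficit D₀ = C_s − DO₀ = 10.2 − 8.972 = 1.228 mg/L.
D(0.717) = [0.157×8.044/(0.738−0.157)](e^(−0.157×0.717) − e^(−0.738×0.717)) + 1.228 e^(−0.738×0.717)
= 2.174 × (0.8935 − 0.5891) + 1.228 × 0.5891 = 1.385 mg/L.
DO = 10.2 − 1.385 = 8.815 mg/L.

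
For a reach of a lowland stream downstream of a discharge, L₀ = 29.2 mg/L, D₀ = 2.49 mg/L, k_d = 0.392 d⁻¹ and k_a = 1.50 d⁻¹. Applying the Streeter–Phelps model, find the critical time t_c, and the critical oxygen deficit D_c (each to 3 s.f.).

With k_a/k_d = 3.827 and 1 − D₀(k_a−k_d)/(k_d L₀) = 0.7590,
t_c = ln(3.827 × 0.7590) / (1.50 − 0.392) = ln(2.904) / 1.108 = 1.066/1.108 = 0.9622 d.
L(t_c) = L₀ e^(−k_d t_c) = 29.2 × 0.6858 = 20.02 mg/L, and at the critical point k_a D_c = k_d L, so D_c = (0.392/1.50) × 20.02 = 5.233 mg/L.

t_c ≈ 0.962 d; D_c ≈ 5.23 mg/L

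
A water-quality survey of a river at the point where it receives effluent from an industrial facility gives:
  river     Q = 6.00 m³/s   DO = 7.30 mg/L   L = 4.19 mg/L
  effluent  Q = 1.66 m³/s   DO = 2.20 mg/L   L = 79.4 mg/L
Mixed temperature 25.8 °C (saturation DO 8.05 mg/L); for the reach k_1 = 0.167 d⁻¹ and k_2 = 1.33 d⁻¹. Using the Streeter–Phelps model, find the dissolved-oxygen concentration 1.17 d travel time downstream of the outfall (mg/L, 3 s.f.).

Mixed DO = (6.00×7.30 + 1.66×2.20)/(6.00+1.66) = 47.45/7.660 = 6.195 mg/L.
Mixed L₀ = (6.00×4.19 + 1.66×79.4)/(7.660) = 156.9/7.660 = 20.49 mg/L.
Initial deficit D₀ = C_s − DO₀ = 8.05 − 6.195 = 1.855 mg/L.
D(1.17) = [0.167×20.49/(1.33−0.167)](e^(−0.167×1.17) − e^(−1.33×1.17)) + 1.855 e^(−1.33×1.17)
= 2.942 × (0.8225 − 0.2110) + 1.855 × 0.2110 = 2.191 mg/L.
DO = 8.05 − 2.191 = 5.859 mg/L.

DO ≈ 5.86 mg/L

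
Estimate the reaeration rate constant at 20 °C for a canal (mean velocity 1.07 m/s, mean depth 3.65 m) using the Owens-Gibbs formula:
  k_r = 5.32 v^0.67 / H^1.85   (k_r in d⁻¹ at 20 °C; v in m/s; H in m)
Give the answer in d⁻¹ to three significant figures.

k_r ≈ 0.507 d⁻¹

k_r = 5.32 × 1.07^0.67 / 3.65^1.85 = 5.32 × 1.046 / 10.97 = 0.5074 d⁻¹.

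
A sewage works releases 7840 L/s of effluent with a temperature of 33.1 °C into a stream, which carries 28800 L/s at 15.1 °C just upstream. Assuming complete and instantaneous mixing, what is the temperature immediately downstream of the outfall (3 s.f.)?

Flow-weighted mixing: C = (Q_r C_r + Q_w C_w)/(Q_r + Q_w)
= (28800×15.1 + 7840×33.1)/(28800 + 7840) = 694400/36640 = 18.95 °C.

19.0 °C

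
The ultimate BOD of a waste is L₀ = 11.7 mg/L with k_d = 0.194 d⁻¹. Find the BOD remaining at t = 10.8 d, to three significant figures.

L ≈ 1.44 mg/L

L_t = L₀ e^(−k_d t) = 11.7 × e^(−0.194×10.8) = 11.7 × 0.1230 = 1.440 mg/L.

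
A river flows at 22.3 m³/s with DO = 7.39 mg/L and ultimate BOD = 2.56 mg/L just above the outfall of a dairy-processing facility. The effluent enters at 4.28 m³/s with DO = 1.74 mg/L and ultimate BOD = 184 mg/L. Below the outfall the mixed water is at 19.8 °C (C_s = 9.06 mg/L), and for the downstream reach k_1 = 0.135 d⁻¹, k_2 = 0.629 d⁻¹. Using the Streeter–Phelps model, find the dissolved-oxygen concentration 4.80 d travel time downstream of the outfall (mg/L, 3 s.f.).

Mixed DO = (22.3×7.39 + 4.28×1.74)/(22.3+4.28) = 172.2/26.58 = 6.480 mg/L.
Mixed L₀ = (22.3×2.56 + 4.28×184)/(26.58) = 844.6/26.58 = 31.78 mg/L.
Initial deficit D₀ = C_s − DO₀ = 9.06 − 6.480 = 2.580 mg/L.
D(4.80) = [0.135×31.78/(0.629−0.135)](e^(−0.135×4.80) − e^(−0.629×4.80)) + 2.580 e^(−0.629×4.80)
= 8.684 × (0.5231 − 0.04884) + 2.580 × 0.04884 = 4.244 mg/L.
DO = 9.06 − 4.244 = 4.816 mg/L.

DO ≈ 4.82 mg/L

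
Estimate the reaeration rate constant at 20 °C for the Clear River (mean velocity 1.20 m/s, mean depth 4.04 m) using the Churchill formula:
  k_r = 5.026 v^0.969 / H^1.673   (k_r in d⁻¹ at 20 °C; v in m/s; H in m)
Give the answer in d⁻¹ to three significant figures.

k_r = 5.026 × 1.20^0.969 / 4.04^1.673 = 5.026 × 1.193 / 10.34 = 0.5801 d⁻¹.

k_r ≈ 0.580 d⁻¹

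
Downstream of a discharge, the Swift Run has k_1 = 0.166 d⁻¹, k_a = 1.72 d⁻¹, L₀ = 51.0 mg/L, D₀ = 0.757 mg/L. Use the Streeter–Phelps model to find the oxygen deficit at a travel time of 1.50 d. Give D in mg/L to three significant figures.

k_1 L₀/(k_a−k_1) = 0.166×51.0/(1.72−0.166) = 8.466/1.554 = 5.448 mg/L.
e^(−k_1 t) = e^(−0.166×1.500) = 0.7796; e^(−k_a t) = e^(−1.72×1.500) = 0.07577.
D = 5.448 × (0.7796 − 0.07577) + 0.757 × 0.07577 = 3.834 + 0.05736 = 3.892 mg/L.

D ≈ 3.89 mg/L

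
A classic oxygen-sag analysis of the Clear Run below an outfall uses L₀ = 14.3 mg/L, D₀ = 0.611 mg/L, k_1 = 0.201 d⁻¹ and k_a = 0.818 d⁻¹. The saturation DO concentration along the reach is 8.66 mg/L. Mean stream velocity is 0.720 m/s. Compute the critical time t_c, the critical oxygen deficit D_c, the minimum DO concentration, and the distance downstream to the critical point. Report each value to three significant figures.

At the critical point dD/dt = 0, so k_1 L₀ e^(−k_1 t) = k_a D. Substituting D(t) from the Streeter–Phelps equation and solving for t gives
t_c = ln[(k_a/k_1)(1 − D₀(k_a−k_1)/(k_1 L₀))] / (k_a−k_1).
Here k_a−k_1 = 0.6170 d⁻¹ and 1 − D₀(k_a−k_1)/(k_1 L₀) = 1 − 0.611×0.6170/(0.201×14.3) = 0.8688, so
t_c = ln(4.070 × 0.8688) / 0.6170 = 1.263 / 0.6170 = 2.047 d.
D_c = (k_1/k_a) L₀ e^(−k_1 t_c) = (0.201/0.818) × 14.3 × e^(−0.201×2.047) = 0.2457 × 14.3 × 0.6627 = 2.329 mg/L.
Minimum DO = C_s − D_c = 8.66 − 2.329 = 6.331 mg/L.
x_c = v t_c = 0.720 m/s × 2.047 d × 86400 s/d = 127300 m ≈ 127 km.

t_c ≈ 2.05 d; D_c ≈ 2.33 mg/L; min DO ≈ 6.33 mg/L; x_c ≈ 127 km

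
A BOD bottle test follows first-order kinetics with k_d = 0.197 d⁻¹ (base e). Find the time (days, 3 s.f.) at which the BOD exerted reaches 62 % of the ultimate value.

t ≈ 4.91 d

y/L₀ = 1 − e^(−k_d t) = 0.62 ⇒ e^(−k_d t) = 0.380
t = −ln(0.380) / 0.197 = 0.9676 / 0.197 = 4.912 d.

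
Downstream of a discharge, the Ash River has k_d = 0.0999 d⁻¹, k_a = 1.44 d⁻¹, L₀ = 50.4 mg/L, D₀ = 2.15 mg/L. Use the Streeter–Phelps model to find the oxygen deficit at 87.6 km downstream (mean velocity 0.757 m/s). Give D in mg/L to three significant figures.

D ≈ 3.05 mg/L

Travel time t = x/v = 87.6 km / (0.757 m/s) = 87600 m / 0.757 m/s = 115700 s = 1.339 d.
k_d L₀/(k_a−k_d) = 0.0999×50.4/(1.44−0.0999) = 5.035/1.340 = 3.757 mg/L.
e^(−k_d t) = e^(−0.0999×1.339) = 0.8748; e^(−k_a t) = e^(−1.44×1.339) = 0.1453.
D = 3.757 × (0.8748 − 0.1453) + 2.15 × 0.1453 = 2.741 + 0.3125 = 3.053 mg/L.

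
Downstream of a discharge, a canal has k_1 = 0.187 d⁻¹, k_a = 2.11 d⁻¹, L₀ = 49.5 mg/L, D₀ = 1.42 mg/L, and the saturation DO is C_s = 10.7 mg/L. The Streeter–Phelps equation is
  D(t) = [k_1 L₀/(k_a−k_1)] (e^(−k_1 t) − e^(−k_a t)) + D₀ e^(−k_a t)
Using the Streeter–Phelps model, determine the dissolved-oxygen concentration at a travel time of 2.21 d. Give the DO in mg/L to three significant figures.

k_1 L₀/(k_a−k_1) = 0.187×49.5/(2.11−0.187) = 9.257/1.923 = 4.814 mg/L.
e^(−k_1 t) = e^(−0.187×2.210) = 0.6615; e^(−k_a t) = e^(−2.11×2.210) = 0.009437.
D = 4.814 × (0.6615 − 0.009437) + 1.42 × 0.009437 = 3.139 + 0.01340 = 3.152 mg/L.
DO = C_s − D = 10.7 − 3.152 = 7.548 mg/L.

DO ≈ 7.55 mg/L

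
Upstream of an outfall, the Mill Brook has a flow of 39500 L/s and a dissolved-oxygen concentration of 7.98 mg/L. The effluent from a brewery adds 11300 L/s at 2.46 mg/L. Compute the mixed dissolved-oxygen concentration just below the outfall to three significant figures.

Flow-weighted mixing: C = (Q_r C_r + Q_w C_w)/(Q_r + Q_w)
= (39500×7.98 + 11300×2.46)/(39500 + 11300) = 343000/50800 = 6.752 mg/L.

6.75 mg/L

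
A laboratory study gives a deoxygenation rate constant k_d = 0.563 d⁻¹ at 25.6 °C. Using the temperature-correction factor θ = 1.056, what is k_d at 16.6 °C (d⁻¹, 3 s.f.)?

k_d(T₂) = k_d(T₁) · θ^(T₂−T₁) = 0.563 × 1.056^(16.6−25.6)
= 0.563 × 1.056^-9.00 = 0.563 × 0.6124 = 0.3448 d⁻¹.

k_d ≈ 0.345 d⁻¹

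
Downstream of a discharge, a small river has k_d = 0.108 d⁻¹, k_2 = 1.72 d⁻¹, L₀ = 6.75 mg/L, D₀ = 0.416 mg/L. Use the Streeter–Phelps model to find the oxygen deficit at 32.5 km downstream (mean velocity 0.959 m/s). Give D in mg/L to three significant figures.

Travel time t = x/v = 32.5 km / (0.959 m/s) = 32500 m / 0.959 m/s = 33890 s = 0.3922 d.
k_d L₀/(k_2−k_d) = 0.108×6.75/(1.72−0.108) = 0.7290/1.612 = 0.4522 mg/L.
e^(−k_d t) = e^(−0.108×0.3922) = 0.9585; e^(−k_2 t) = e^(−1.72×0.3922) = 0.5093.
D = 0.4522 × (0.9585 − 0.5093) + 0.416 × 0.5093 = 0.2031 + 0.2119 = 0.4150 mg/L.

D ≈ 0.415 mg/L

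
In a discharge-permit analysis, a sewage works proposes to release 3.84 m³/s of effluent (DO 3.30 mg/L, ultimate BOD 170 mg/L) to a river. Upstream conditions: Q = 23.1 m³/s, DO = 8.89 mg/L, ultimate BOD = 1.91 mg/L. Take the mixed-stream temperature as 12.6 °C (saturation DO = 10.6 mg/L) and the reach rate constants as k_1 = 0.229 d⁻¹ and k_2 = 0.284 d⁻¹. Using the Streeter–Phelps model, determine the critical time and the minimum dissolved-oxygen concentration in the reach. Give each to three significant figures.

Mixed DO = (23.1×8.89 + 3.84×3.30)/(23.1+3.84) = 218.0/26.94 = 8.093 mg/L.
Mixed L₀ = (23.1×1.91 + 3.84×170)/(26.94) = 696.9/26.94 = 25.87 mg/L.
Initial deficit D₀ = C_s − DO₀ = 10.6 − 8.093 = 2.507 mg/L.
t_c = (1/0.05500) ln[(0.284/0.229)(1 − 2.507×0.05500/(0.229×25.87))] = 18.18 × ln(1.211) = 3.486 d.
D_c = (0.229/0.284) × 25.87 × e^(−0.229×3.486) = 0.8063 × 25.87 × 0.4501 = 9.390 mg/L.
Minimum DO = 10.6 − 9.390 = 1.210 mg/L.

t_c ≈ 3.49 d; minimum DO ≈ 1.21 mg/L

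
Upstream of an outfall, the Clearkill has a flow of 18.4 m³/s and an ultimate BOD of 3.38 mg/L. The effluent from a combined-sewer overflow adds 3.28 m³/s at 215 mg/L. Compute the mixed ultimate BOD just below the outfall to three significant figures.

35.4 mg/L

Flow-weighted mixing: C = (Q_r C_r + Q_w C_w)/(Q_r + Q_w)
= (18.4×3.38 + 3.28×215)/(18.4 + 3.28) = 767.4/21.68 = 35.40 mg/L.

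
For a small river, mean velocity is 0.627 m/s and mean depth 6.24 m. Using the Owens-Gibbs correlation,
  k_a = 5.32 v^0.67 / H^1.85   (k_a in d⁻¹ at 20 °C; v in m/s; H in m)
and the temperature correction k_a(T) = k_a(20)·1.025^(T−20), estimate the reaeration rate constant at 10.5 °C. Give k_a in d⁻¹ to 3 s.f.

k_a ≈ 0.104 d⁻¹

k_a(20) = 5.32 × 0.627^0.67 / 6.24^1.85 = 5.32 × 0.7314 / 29.59 = 0.1315 d⁻¹.
k_a(10.5) = 0.1315 × 1.025^(10.5−20) = 0.1315 × 0.7909 = 0.1040 d⁻¹.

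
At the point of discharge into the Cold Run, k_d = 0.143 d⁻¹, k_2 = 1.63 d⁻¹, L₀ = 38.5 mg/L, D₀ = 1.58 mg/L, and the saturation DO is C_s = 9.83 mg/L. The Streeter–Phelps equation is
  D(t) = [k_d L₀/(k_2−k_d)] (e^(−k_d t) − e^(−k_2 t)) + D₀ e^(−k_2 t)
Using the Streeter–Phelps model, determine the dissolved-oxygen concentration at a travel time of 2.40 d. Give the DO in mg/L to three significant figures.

DO ≈ 7.25 mg/L

k_d L₀/(k_2−k_d) = 0.143×38.5/(1.63−0.143) = 5.505/1.487 = 3.702 mg/L.
e^(−k_d t) = e^(−0.143×2.400) = 0.7095; e^(−k_2 t) = e^(−1.63×2.400) = 0.02000.
D = 3.702 × (0.7095 − 0.02000) + 1.58 × 0.02000 = 2.553 + 0.03160 = 2.584 mg/L.
DO = C_s − D = 9.83 − 2.584 = 7.246 mg/L.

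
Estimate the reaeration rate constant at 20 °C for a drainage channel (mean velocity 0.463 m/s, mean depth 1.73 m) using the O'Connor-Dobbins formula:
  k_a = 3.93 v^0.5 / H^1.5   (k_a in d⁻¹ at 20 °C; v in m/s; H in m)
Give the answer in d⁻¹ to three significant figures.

k_a ≈ 1.18 d⁻¹

k_a = 3.93 × 0.463^0.5 / 1.73^1.5 = 3.93 × 0.6804 / 2.275 = 1.175 d⁻¹.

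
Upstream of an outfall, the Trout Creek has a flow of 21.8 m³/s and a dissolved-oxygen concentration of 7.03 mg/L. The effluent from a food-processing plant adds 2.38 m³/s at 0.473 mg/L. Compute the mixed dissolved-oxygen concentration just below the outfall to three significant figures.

Flow-weighted mixing: C = (Q_r C_r + Q_w C_w)/(Q_r + Q_w)
= (21.8×7.03 + 2.38×0.473)/(21.8 + 2.38) = 154.4/24.18 = 6.385 mg/L.

6.38 mg/L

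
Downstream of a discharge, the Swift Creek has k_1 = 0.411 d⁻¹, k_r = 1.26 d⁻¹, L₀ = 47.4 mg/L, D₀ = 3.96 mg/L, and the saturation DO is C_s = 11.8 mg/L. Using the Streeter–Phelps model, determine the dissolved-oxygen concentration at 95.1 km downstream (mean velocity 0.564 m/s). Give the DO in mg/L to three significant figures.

DO ≈ 3.13 mg/L

Travel time t = x/v = 95.1 km / (0.564 m/s) = 95100 m / 0.564 m/s = 168600 s = 1.952 d.
k_1 L₀/(k_r−k_1) = 0.411×47.4/(1.26−0.411) = 19.48/0.8490 = 22.95 mg/L.
e^(−k_1 t) = e^(−0.411×1.952) = 0.4484; e^(−k_r t) = e^(−1.26×1.952) = 0.08552.
D = 22.95 × (0.4484 − 0.08552) + 3.96 × 0.08552 = 8.326 + 0.3387 = 8.665 mg/L.
DO = C_s − D = 11.8 − 8.665 = 3.135 mg/L.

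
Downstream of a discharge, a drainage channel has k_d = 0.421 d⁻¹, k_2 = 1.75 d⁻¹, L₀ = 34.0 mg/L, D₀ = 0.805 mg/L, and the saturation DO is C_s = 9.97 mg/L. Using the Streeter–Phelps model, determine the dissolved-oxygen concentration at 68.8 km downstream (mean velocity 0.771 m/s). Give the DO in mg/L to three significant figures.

Travel time t = x/v = 68.8 km / (0.771 m/s) = 68800 m / 0.771 m/s = 89230 s = 1.033 d.
k_d L₀/(k_2−k_d) = 0.421×34.0/(1.75−0.421) = 14.31/1.329 = 10.77 mg/L.
e^(−k_d t) = e^(−0.421×1.033) = 0.6474; e^(−k_2 t) = e^(−1.75×1.033) = 0.1641.
D = 10.77 × (0.6474 − 0.1641) + 0.805 × 0.1641 = 5.205 + 0.1321 = 5.338 mg/L.
DO = C_s − D = 9.97 − 5.338 = 4.632 mg/L.

DO ≈ 4.63 mg/L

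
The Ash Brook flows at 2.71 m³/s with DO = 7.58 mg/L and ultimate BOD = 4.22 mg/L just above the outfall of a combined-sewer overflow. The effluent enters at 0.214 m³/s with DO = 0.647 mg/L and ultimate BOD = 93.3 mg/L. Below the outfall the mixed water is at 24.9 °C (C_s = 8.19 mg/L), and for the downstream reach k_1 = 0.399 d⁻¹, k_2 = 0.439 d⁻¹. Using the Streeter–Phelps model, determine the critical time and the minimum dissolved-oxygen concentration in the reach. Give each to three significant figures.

t_c ≈ 2.13 d; minimum DO ≈ 4.01 mg/L

Mixed DO = (2.71×7.58 + 0.214×0.647)/(2.71+0.214) = 20.68/2.924 = 7.073 mg/L.
Mixed L₀ = (2.71×4.22 + 0.214×93.3)/(2.924) = 31.40/2.924 = 10.74 mg/L.
Initial deficit D₀ = C_s − DO₀ = 8.19 − 7.073 = 1.117 mg/L.
t_c = (1/0.04000) ln[(0.439/0.399)(1 − 1.117×0.04000/(0.399×10.74))] = 25.00 × ln(1.089) = 2.126 d.
D_c = (0.399/0.439) × 10.74 × e^(−0.399×2.126) = 0.9089 × 10.74 × 0.4281 = 4.179 mg/L.
Minimum DO = 8.19 − 4.179 = 4.011 mg/L.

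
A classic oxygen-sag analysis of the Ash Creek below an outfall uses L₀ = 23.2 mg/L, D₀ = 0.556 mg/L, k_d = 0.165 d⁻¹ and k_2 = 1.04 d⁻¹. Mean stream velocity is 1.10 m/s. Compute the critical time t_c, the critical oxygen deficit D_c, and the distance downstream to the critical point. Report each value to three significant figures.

At the critical point dD/dt = 0, so k_d L₀ e^(−k_d t) = k_2 D. Substituting D(t) from the Streeter–Phelps equation and solving for t gives
t_c = ln[(k_2/k_d)(1 − D₀(k_2−k_d)/(k_d L₀))] / (k_2−k_d).
Here k_2−k_d = 0.8750 d⁻¹ and 1 − D₀(k_2−k_d)/(k_d L₀) = 1 − 0.556×0.8750/(0.165×23.2) = 0.8729, so
t_c = ln(6.303 × 0.8729) / 0.8750 = 1.705 / 0.8750 = 1.949 d.
L(t_c) = L₀ e^(−k_d t_c) = 23.2 × 0.7250 = 16.82 mg/L, and at the critical point k_2 D_c = k_d L, so D_c = (0.165/1.04) × 16.82 = 2.669 mg/L.
x_c = v t_c = 1.10 m/s × 1.949 d × 86400 s/d = 185200 m ≈ 185 km.

t_c ≈ 1.95 d; D_c ≈ 2.67 mg/L; x_c ≈ 185 km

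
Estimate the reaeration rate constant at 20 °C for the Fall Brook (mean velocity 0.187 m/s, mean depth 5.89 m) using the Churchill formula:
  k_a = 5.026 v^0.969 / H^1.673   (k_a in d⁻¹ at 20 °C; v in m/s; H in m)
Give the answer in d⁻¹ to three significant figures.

k_a = 5.026 × 0.187^0.969 / 5.89^1.673 = 5.026 × 0.1970 / 19.43 = 0.05096 d⁻¹.

k_a ≈ 0.0510 d⁻¹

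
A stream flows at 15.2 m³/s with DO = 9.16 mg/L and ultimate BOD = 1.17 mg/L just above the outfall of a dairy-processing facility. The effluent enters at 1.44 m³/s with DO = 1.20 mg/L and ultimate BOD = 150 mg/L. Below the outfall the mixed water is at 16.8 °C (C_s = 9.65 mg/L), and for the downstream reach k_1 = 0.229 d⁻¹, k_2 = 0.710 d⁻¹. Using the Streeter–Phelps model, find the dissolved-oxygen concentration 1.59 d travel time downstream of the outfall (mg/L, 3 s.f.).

DO ≈ 6.78 mg/L

Mixed DO = (15.2×9.16 + 1.44×1.20)/(15.2+1.44) = 141.0/16.64 = 8.471 mg/L.
Mixed L₀ = (15.2×1.17 + 1.44×150)/(16.64) = 233.8/16.64 = 14.05 mg/L.
Initial deficit D₀ = C_s − DO₀ = 9.65 − 8.471 = 1.179 mg/L.
D(1.59) = [0.229×14.05/(0.710−0.229)](e^(−0.229×1.59) − e^(−0.710×1.59)) + 1.179 e^(−0.710×1.59)
= 6.689 × (0.6948 − 0.3234) + 1.179 × 0.3234 = 2.866 mg/L.
DO = 9.65 − 2.866 = 6.784 mg/L.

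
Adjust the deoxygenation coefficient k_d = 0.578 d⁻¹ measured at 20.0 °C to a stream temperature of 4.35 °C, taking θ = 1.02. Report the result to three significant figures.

k_d ≈ 0.424 d⁻¹

k_d(T₂) = k_d(T₁) · θ^(T₂−T₁) = 0.578 × 1.02^(4.35−20.0)
= 0.578 × 1.02^-15.7 = 0.578 × 0.7335 = 0.4240 d⁻¹.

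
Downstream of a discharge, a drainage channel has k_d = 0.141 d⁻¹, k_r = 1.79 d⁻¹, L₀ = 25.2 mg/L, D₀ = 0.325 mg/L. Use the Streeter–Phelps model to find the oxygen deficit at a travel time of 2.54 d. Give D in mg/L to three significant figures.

k_d L₀/(k_r−k_d) = 0.141×25.2/(1.79−0.141) = 3.553/1.649 = 2.155 mg/L.
e^(−k_d t) = e^(−0.141×2.540) = 0.6990; e^(−k_r t) = e^(−1.79×2.540) = 0.01060.
D = 2.155 × (0.6990 − 0.01060) + 0.325 × 0.01060 = 1.483 + 0.003446 = 1.487 mg/L.

D ≈ 1.49 mg/L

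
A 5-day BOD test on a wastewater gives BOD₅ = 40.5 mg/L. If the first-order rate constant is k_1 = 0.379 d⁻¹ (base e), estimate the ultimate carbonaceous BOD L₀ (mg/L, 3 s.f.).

BOD₅ = L₀(1 − e^(−5k_1)) ⇒ L₀ = BOD₅ / (1 − e^(−5×0.379))
= 40.5 / (1 − 0.1503) = 40.5 / 0.8497 = 47.66 mg/L.

L₀ ≈ 47.7 mg/L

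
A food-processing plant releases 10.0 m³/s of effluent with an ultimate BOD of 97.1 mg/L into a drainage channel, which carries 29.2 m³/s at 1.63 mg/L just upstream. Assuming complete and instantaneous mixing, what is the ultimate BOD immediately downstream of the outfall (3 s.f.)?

Flow-weighted mixing: C = (Q_r C_r + Q_w C_w)/(Q_r + Q_w)
= (29.2×1.63 + 10.0×97.1)/(29.2 + 10.0) = 1019/39.20 = 25.98 mg/L.

26.0 mg/L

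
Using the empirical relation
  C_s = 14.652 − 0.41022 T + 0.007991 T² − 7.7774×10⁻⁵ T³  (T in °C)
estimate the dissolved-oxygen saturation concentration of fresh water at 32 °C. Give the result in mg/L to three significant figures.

C_s = 14.652 − 0.41022×32 + 0.007991×32² − 7.7774×10⁻⁵×32³ = 7.159 mg/L.

C_s ≈ 7.16 mg/L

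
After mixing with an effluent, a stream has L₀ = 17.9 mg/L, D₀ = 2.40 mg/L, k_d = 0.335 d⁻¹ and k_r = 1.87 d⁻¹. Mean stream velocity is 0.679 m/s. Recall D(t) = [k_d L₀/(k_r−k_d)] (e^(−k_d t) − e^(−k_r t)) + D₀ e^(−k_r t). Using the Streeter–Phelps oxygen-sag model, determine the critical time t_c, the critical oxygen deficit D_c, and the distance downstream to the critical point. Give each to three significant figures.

At the critical point dD/dt = 0, so k_d L₀ e^(−k_d t) = k_r D. Substituting D(t) from the Streeter–Phelps equation and solving for t gives
t_c = ln[(k_r/k_d)(1 − D₀(k_r−k_d)/(k_d L₀))] / (k_r−k_d).
Here k_r−k_d = 1.535 d⁻¹ and 1 − D₀(k_r−k_d)/(k_d L₀) = 1 − 2.40×1.535/(0.335×17.9) = 0.3856, so
t_c = ln(5.582 × 0.3856) / 1.535 = 0.7667 / 1.535 = 0.4995 d.
D_c = (k_d/k_r) L₀ e^(−k_d t_c) = (0.335/1.87) × 17.9 × e^(−0.335×0.4995) = 0.1791 × 17.9 × 0.8459 = 2.713 mg/L.
x_c = v t_c = 0.679 m/s × 0.4995 d × 86400 s/d = 29300 m ≈ 29.3 km.

t_c ≈ 0.499 d; D_c ≈ 2.71 mg/L; x_c ≈ 29.3 km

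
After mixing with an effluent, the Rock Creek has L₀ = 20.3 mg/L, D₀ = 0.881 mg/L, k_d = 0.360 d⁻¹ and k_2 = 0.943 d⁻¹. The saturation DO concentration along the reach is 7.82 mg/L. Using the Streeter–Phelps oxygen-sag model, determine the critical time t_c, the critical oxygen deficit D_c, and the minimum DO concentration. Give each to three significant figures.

t_c ≈ 1.53 d; D_c ≈ 4.47 mg/L; min DO ≈ 3.35 mg/L

At the critical point dD/dt = 0, so k_d L₀ e^(−k_d t) = k_2 D. Substituting D(t) from the Streeter–Phelps equation and solving for t gives
t_c = ln[(k_2/k_d)(1 − D₀(k_2−k_d)/(k_d L₀))] / (k_2−k_d).
Here k_2−k_d = 0.5830 d⁻¹ and 1 − D₀(k_2−k_d)/(k_d L₀) = 1 − 0.881×0.5830/(0.360×20.3) = 0.9297, so
t_c = ln(2.619 × 0.9297) / 0.5830 = 0.8901 / 0.5830 = 1.527 d.
L(t_c) = L₀ e^(−k_d t_c) = 20.3 × 0.5772 = 11.72 mg/L, and at the critical point k_2 D_c = k_d L, so D_c = (0.360/0.943) × 11.72 = 4.473 mg/L.
Minimum DO = C_s − D_c = 7.82 − 4.473 = 3.347 mg/L.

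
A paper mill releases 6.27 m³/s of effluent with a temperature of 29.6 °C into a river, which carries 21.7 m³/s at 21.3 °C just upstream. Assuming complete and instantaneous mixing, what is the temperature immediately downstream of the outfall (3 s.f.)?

Flow-weighted mixing: C = (Q_r C_r + Q_w C_w)/(Q_r + Q_w)
= (21.7×21.3 + 6.27×29.6)/(21.7 + 6.27) = 647.8/27.97 = 23.16 °C.

23.2 °C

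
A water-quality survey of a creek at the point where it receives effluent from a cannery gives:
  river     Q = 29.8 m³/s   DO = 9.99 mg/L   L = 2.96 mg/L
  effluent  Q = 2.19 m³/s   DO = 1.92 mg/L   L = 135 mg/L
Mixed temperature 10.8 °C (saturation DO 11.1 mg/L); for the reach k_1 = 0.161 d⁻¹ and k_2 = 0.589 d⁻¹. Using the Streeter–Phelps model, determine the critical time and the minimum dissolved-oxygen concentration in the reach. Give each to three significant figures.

Mixed DO = (29.8×9.99 + 2.19×1.92)/(29.8+2.19) = 301.9/31.99 = 9.438 mg/L.
Mixed L₀ = (29.8×2.96 + 2.19×135)/(31.99) = 383.9/31.99 = 12.00 mg/L.
Initial deficit D₀ = C_s − DO₀ = 11.1 − 9.438 = 1.662 mg/L.
t_c = (1/0.4280) ln[(0.589/0.161)(1 − 1.662×0.4280/(0.161×12.00))] = 2.336 × ln(2.311) = 1.957 d.
D_c = (0.161/0.589) × 12.00 × e^(−0.161×1.957) = 0.2733 × 12.00 × 0.7297 = 2.393 mg/L.
Minimum DO = 11.1 − 2.393 = 8.707 mg/L.

t_c ≈ 1.96 d; minimum DO ≈ 8.71 mg/L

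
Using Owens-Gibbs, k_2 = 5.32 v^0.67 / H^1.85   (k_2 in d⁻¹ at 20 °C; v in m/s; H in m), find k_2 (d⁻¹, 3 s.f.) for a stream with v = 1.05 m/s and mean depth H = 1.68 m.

k_2 = 5.32 × 1.05^0.67 / 1.68^1.85 = 5.32 × 1.033 / 2.611 = 2.105 d⁻¹.

k_2 ≈ 2.11 d⁻¹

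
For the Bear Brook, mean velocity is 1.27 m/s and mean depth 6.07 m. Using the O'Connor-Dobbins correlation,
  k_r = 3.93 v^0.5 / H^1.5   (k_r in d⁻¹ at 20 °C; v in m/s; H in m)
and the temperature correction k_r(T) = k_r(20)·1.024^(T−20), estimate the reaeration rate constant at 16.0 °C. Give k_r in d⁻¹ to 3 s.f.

k_r(20) = 3.93 × 1.27^0.5 / 6.07^1.5 = 3.93 × 1.127 / 14.95 = 0.2961 d⁻¹.
k_r(16.0) = 0.2961 × 1.024^(16.0−20) = 0.2961 × 0.9095 = 0.2693 d⁻¹.

k_r ≈ 0.269 d⁻¹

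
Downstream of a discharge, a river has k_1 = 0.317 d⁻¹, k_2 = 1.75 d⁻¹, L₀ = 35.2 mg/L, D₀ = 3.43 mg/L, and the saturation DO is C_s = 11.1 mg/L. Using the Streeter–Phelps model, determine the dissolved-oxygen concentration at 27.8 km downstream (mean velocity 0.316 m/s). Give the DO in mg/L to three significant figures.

DO ≈ 6.19 mg/L

Travel time t = x/v = 27.8 km / (0.316 m/s) = 27800 m / 0.316 m/s = 87970 s = 1.018 d.
k_1 L₀/(k_2−k_1) = 0.317×35.2/(1.75−0.317) = 11.16/1.433 = 7.787 mg/L.
e^(−k_1 t) = e^(−0.317×1.018) = 0.7241; e^(−k_2 t) = e^(−1.75×1.018) = 0.1683.
D = 7.787 × (0.7241 − 0.1683) + 3.43 × 0.1683 = 4.328 + 0.5773 = 4.905 mg/L.
DO = C_s − D = 11.1 − 4.905 = 6.195 mg/L.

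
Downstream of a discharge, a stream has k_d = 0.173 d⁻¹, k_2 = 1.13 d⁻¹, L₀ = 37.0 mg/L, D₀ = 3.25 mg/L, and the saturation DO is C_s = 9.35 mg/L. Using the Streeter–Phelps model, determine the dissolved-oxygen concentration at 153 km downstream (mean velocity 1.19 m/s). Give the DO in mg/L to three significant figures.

DO ≈ 4.82 mg/L

Travel time t = x/v = 153 km / (1.19 m/s) = 153000 m / 1.19 m/s = 128600 s = 1.488 d.
k_d L₀/(k_2−k_d) = 0.173×37.0/(1.13−0.173) = 6.401/0.9570 = 6.689 mg/L.
e^(−k_d t) = e^(−0.173×1.488) = 0.7730; e^(−k_2 t) = e^(−1.13×1.488) = 0.1861.
D = 6.689 × (0.7730 − 0.1861) + 3.25 × 0.1861 = 3.926 + 0.6048 = 4.531 mg/L.
DO = C_s − D = 9.35 − 4.531 = 4.819 mg/L.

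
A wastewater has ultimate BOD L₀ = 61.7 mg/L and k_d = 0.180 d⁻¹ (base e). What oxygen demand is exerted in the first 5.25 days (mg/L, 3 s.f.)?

y_t = L₀(1 − e^(−k_d t)) = 61.7 × (1 − e^(−0.180×5.25))
= 61.7 × (1 − 0.3887) = 61.7 × 0.6113 = 37.72 mg/L.

y ≈ 37.7 mg/L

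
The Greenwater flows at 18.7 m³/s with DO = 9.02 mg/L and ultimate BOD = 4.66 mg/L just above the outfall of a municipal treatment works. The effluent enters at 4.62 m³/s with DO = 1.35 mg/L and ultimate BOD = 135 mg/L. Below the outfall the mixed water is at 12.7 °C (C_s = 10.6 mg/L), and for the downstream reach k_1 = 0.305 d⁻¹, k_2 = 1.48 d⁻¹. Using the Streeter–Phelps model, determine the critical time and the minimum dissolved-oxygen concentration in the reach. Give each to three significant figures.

t_c ≈ 0.921 d; minimum DO ≈ 5.86 mg/L

Mixed DO = (18.7×9.02 + 4.62×1.35)/(18.7+4.62) = 174.9/23.32 = 7.500 mg/L.
Mixed L₀ = (18.7×4.66 + 4.62×135)/(23.32) = 710.8/23.32 = 30.48 mg/L.
Initial deficit D₀ = C_s − DO₀ = 10.6 − 7.500 = 3.100 mg/L.
t_c = (1/1.175) ln[(1.48/0.305)(1 − 3.100×1.175/(0.305×30.48))] = 0.8511 × ln(2.952) = 0.9211 d.
D_c = (0.305/1.48) × 30.48 × e^(−0.305×0.9211) = 0.2061 × 30.48 × 0.7551 = 4.743 mg/L.
Minimum DO = 10.6 − 4.743 = 5.857 mg/L.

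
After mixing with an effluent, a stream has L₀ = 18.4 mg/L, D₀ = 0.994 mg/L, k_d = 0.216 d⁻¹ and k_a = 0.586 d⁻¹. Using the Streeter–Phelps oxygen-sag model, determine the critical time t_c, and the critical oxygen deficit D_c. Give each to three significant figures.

t_c ≈ 2.43 d; D_c ≈ 4.01 mg/L

With k_a/k_d = 2.713 and 1 − D₀(k_a−k_d)/(k_d L₀) = 0.9075,
t_c = ln(2.713 × 0.9075) / (0.586 − 0.216) = ln(2.462) / 0.3700 = 0.9009/0.3700 = 2.435 d.
D_c = (k_d/k_a) L₀ e^(−k_d t_c) = (0.216/0.586) × 18.4 × e^(−0.216×2.435) = 0.3686 × 18.4 × 0.5910 = 4.008 mg/L.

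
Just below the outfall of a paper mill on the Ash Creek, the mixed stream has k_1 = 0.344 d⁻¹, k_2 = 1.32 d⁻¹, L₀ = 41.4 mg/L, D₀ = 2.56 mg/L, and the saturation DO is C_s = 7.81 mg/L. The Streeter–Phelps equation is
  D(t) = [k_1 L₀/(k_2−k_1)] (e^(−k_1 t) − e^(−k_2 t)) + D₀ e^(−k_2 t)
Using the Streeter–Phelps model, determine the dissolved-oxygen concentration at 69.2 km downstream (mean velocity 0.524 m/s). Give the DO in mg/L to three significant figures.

DO ≈ 0.785 mg/L

Travel time t = x/v = 69.2 km / (0.524 m/s) = 69200 m / 0.524 m/s = 132100 s = 1.528 d.
k_1 L₀/(k_2−k_1) = 0.344×41.4/(1.32−0.344) = 14.24/0.9760 = 14.59 mg/L.
e^(−k_1 t) = e^(−0.344×1.528) = 0.5911; e^(−k_2 t) = e^(−1.32×1.528) = 0.1330.
D = 14.59 × (0.5911 − 0.1330) + 2.56 × 0.1330 = 6.685 + 0.3404 = 7.025 mg/L.
DO = C_s − D = 7.81 − 7.025 = 0.7850 mg/L.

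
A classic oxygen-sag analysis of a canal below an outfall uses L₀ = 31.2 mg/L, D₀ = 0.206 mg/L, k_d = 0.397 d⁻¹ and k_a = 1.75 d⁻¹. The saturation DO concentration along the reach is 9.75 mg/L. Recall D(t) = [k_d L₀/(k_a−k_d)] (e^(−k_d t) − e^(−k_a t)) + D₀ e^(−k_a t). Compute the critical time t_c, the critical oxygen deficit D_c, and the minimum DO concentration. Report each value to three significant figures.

At the critical point dD/dt = 0, so k_d L₀ e^(−k_d t) = k_a D. Substituting D(t) from the Streeter–Phelps equation and solving for t gives
t_c = ln[(k_a/k_d)(1 − D₀(k_a−k_d)/(k_d L₀))] / (k_a−k_d).
Here k_a−k_d = 1.353 d⁻¹ and 1 − D₀(k_a−k_d)/(k_d L₀) = 1 − 0.206×1.353/(0.397×31.2) = 0.9775, so
t_c = ln(4.408 × 0.9775) / 1.353 = 1.461 / 1.353 = 1.080 d.
L(t_c) = L₀ e^(−k_d t_c) = 31.2 × 0.6514 = 20.32 mg/L, and at the critical point k_a D_c = k_d L, so D_c = (0.397/1.75) × 20.32 = 4.611 mg/L.
Minimum DO = C_s − D_c = 9.75 − 4.611 = 5.139 mg/L.

t_c ≈ 1.08 d; D_c ≈ 4.61 mg/L; min DO ≈ 5.14 mg/L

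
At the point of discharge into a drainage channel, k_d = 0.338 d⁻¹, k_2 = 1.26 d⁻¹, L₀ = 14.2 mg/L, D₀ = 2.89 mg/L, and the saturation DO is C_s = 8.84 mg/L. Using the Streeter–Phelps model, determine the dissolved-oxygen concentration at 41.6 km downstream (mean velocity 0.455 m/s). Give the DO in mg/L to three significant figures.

DO ≈ 5.81 mg/L

Travel time t = x/v = 41.6 km / (0.455 m/s) = 41600 m / 0.455 m/s = 91430 s = 1.058 d.
k_d L₀/(k_2−k_d) = 0.338×14.2/(1.26−0.338) = 4.800/0.9220 = 5.206 mg/L.
e^(−k_d t) = e^(−0.338×1.058) = 0.6993; e^(−k_2 t) = e^(−1.26×1.058) = 0.2636.
D = 5.206 × (0.6993 − 0.2636) + 2.89 × 0.2636 = 2.268 + 0.7618 = 3.030 mg/L.
DO = C_s − D = 8.84 − 3.030 = 5.810 mg/L.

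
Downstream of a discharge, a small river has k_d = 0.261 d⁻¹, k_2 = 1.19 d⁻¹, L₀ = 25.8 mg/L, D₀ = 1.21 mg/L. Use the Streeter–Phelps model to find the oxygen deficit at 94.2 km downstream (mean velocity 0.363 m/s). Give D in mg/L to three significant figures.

Travel time t = x/v = 94.2 km / (0.363 m/s) = 94200 m / 0.363 m/s = 259500 s = 3.004 d.
k_d L₀/(k_2−k_d) = 0.261×25.8/(1.19−0.261) = 6.734/0.9290 = 7.248 mg/L.
e^(−k_d t) = e^(−0.261×3.004) = 0.4566; e^(−k_2 t) = e^(−1.19×3.004) = 0.02804.
D = 7.248 × (0.4566 − 0.02804) + 1.21 × 0.02804 = 3.106 + 0.03393 = 3.140 mg/L.

D ≈ 3.14 mg/L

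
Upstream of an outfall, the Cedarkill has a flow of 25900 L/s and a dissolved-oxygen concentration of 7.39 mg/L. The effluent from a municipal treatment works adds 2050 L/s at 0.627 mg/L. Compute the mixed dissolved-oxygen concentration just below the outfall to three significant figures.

Flow-weighted mixing: C = (Q_r C_r + Q_w C_w)/(Q_r + Q_w)
= (25900×7.39 + 2050×0.627)/(25900 + 2050) = 192700/27950 = 6.894 mg/L.

6.89 mg/L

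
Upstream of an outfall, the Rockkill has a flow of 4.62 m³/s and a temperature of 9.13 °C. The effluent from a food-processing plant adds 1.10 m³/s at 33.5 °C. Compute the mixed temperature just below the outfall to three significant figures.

13.8 °C

Flow-weighted mixing: C = (Q_r C_r + Q_w C_w)/(Q_r + Q_w)
= (4.62×9.13 + 1.10×33.5)/(4.62 + 1.10) = 79.03/5.720 = 13.82 °C.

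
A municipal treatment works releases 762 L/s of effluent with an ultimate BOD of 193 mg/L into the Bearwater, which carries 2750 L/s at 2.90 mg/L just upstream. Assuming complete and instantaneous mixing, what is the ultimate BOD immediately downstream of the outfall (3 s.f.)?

44.1 mg/L

Flow-weighted mixing: C = (Q_r C_r + Q_w C_w)/(Q_r + Q_w)
= (2750×2.90 + 762×193)/(2750 + 762) = 155000/3512 = 44.15 mg/L.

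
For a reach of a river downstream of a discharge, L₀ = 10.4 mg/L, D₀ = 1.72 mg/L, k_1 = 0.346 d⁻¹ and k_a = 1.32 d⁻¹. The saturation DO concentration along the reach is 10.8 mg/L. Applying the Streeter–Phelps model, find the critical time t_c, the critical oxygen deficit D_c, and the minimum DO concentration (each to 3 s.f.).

t_c = [1/(k_a−k_1)] ln[(k_a/k_1)(1 − D₀(k_a−k_1)/(k_1 L₀))]
= [1/(1.32−0.346)] ln[(1.32/0.346)(1 − 1.72×0.9740/(0.346×10.4))]
= (1/0.9740) ln[3.815 × 0.5344] = 1.027 × ln(2.039) = 1.027 × 0.7124 = 0.7314 d.
D_c = (k_1/k_a) L₀ e^(−k_1 t_c) = (0.346/1.32) × 10.4 × e^(−0.346×0.7314) = 0.2621 × 10.4 × 0.7764 = 2.117 mg/L.
Minimum DO = C_s − D_c = 10.8 − 2.117 = 8.683 mg/L.

t_c ≈ 0.731 d; D_c ≈ 2.12 mg/L; min DO ≈ 8.68 mg/L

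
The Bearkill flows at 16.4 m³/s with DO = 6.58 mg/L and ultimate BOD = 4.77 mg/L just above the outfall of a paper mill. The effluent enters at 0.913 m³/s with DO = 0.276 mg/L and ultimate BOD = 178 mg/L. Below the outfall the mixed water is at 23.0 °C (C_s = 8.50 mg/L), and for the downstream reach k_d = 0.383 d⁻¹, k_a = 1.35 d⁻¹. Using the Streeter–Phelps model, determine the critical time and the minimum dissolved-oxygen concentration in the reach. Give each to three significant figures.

t_c ≈ 0.759 d; minimum DO ≈ 5.55 mg/L

Mixed DO = (16.4×6.58 + 0.913×0.276)/(16.4+0.913) = 108.2/17.31 = 6.248 mg/L.
Mixed L₀ = (16.4×4.77 + 0.913×178)/(17.31) = 240.7/17.31 = 13.91 mg/L.
Initial deficit D₀ = C_s − DO₀ = 8.50 − 6.248 = 2.252 mg/L.
t_c = (1/0.9670) ln[(1.35/0.383)(1 − 2.252×0.9670/(0.383×13.91))] = 1.034 × ln(2.083) = 0.7590 d.
D_c = (0.383/1.35) × 13.91 × e^(−0.383×0.7590) = 0.2837 × 13.91 × 0.7478 = 2.950 mg/L.
Minimum DO = 8.50 − 2.950 = 5.550 mg/L.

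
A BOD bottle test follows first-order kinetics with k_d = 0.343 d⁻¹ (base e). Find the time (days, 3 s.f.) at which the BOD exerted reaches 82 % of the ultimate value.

y/L₀ = 1 − e^(−k_d t) = 0.82 ⇒ e^(−k_d t) = 0.180
t = −ln(0.180) / 0.343 = 1.715 / 0.343 = 4.999 d.

t ≈ 5.00 d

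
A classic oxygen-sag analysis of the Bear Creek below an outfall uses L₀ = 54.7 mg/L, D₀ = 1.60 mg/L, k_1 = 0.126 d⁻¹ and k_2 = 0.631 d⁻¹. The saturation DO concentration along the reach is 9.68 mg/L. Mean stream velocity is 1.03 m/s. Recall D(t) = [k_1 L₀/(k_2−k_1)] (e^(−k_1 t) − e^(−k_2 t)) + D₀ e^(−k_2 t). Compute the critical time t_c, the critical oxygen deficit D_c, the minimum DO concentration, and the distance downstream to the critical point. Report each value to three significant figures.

With k_2/k_1 = 5.008 and 1 − D₀(k_2−k_1)/(k_1 L₀) = 0.8828,
t_c = ln(5.008 × 0.8828) / (0.631 − 0.126) = ln(4.421) / 0.5050 = 1.486/0.5050 = 2.943 d.
L(t_c) = L₀ e^(−k_1 t_c) = 54.7 × 0.6901 = 37.75 mg/L, and at the critical point k_2 D_c = k_1 L, so D_c = (0.126/0.631) × 37.75 = 7.538 mg/L.
Minimum DO = C_s − D_c = 9.68 − 7.538 = 2.142 mg/L.
x_c = v t_c = 1.03 m/s × 2.943 d × 86400 s/d = 261900 m ≈ 262 km.

t_c ≈ 2.94 d; D_c ≈ 7.54 mg/L; min DO ≈ 2.14 mg/L; x_c ≈ 262 km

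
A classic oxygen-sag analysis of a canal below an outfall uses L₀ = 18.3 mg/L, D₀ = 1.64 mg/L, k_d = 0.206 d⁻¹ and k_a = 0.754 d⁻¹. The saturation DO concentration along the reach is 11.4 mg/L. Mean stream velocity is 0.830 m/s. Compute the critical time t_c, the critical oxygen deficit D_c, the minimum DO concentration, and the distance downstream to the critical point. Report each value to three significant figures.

t_c ≈ 1.87 d; D_c ≈ 3.40 mg/L; min DO ≈ 8.00 mg/L; x_c ≈ 134 km

At the critical point dD/dt = 0, so k_d L₀ e^(−k_d t) = k_a D. Substituting D(t) from the Streeter–Phelps equation and solving for t gives
t_c = ln[(k_a/k_d)(1 − D₀(k_a−k_d)/(k_d L₀))] / (k_a−k_d).
Here k_a−k_d = 0.5480 d⁻¹ and 1 − D₀(k_a−k_d)/(k_d L₀) = 1 − 1.64×0.5480/(0.206×18.3) = 0.7616, so
t_c = ln(3.660 × 0.7616) / 0.5480 = 1.025 / 0.5480 = 1.871 d.
L(t_c) = L₀ e^(−k_d t_c) = 18.3 × 0.6802 = 12.45 mg/L, and at the critical point k_a D_c = k_d L, so D_c = (0.206/0.754) × 12.45 = 3.401 mg/L.
Minimum DO = C_s − D_c = 11.4 − 3.401 = 7.999 mg/L.
x_c = v t_c = 0.830 m/s × 1.871 d × 86400 s/d = 134200 m ≈ 134 km.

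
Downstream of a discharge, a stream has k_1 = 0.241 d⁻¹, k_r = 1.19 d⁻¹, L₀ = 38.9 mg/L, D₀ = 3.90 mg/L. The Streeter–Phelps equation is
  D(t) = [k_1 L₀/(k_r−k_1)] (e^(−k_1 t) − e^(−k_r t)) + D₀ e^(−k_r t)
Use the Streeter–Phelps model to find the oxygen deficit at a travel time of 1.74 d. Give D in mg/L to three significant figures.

D ≈ 5.74 mg/L

k_1 L₀/(k_r−k_1) = 0.241×38.9/(1.19−0.241) = 9.375/0.9490 = 9.879 mg/L.
e^(−k_1 t) = e^(−0.241×1.740) = 0.6575; e^(−k_r t) = e^(−1.19×1.740) = 0.1261.
D = 9.879 × (0.6575 − 0.1261) + 3.90 × 0.1261 = 5.249 + 0.4918 = 5.741 mg/L.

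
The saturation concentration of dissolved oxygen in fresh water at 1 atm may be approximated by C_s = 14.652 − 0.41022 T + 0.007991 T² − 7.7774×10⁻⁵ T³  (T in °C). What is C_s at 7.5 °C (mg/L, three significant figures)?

C_s = 14.652 − 0.41022×7.5 + 0.007991×7.5² − 7.7774×10⁻⁵×7.5³ = 11.99 mg/L.

C_s ≈ 12.0 mg/L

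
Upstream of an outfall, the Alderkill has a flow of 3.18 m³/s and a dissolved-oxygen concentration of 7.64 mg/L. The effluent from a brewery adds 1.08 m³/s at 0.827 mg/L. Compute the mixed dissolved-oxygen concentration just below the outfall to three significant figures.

Flow-weighted mixing: C = (Q_r C_r + Q_w C_w)/(Q_r + Q_w)
= (3.18×7.64 + 1.08×0.827)/(3.18 + 1.08) = 25.19/4.260 = 5.913 mg/L.

5.91 mg/L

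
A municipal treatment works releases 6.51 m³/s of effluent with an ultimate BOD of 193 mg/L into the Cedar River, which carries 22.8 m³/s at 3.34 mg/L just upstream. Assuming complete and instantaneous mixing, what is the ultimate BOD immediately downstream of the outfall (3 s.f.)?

45.5 mg/L

Flow-weighted mixing: C = (Q_r C_r + Q_w C_w)/(Q_r + Q_w)
= (22.8×3.34 + 6.51×193)/(22.8 + 6.51) = 1333/29.31 = 45.47 mg/L.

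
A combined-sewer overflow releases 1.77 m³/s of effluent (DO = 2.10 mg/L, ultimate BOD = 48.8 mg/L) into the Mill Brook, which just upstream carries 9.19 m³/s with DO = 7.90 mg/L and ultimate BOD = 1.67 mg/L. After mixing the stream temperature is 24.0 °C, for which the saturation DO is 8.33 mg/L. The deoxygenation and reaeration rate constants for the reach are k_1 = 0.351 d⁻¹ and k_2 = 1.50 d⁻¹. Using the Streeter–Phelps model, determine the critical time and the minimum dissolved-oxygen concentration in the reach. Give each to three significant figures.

t_c ≈ 0.692 d; minimum DO ≈ 6.63 mg/L

Mixed DO = (9.19×7.90 + 1.77×2.10)/(9.19+1.77) = 76.32/10.96 = 6.963 mg/L.
Mixed L₀ = (9.19×1.67 + 1.77×48.8)/(10.96) = 101.7/10.96 = 9.281 mg/L.
Initial deficit D₀ = C_s − DO₀ = 8.33 − 6.963 = 1.367 mg/L.
t_c = (1/1.149) ln[(1.50/0.351)(1 − 1.367×1.149/(0.351×9.281))] = 0.8703 × ln(2.214) = 0.6916 d.
D_c = (0.351/1.50) × 9.281 × e^(−0.351×0.6916) = 0.2340 × 9.281 × 0.7845 = 1.704 mg/L.
Minimum DO = 8.33 − 1.704 = 6.626 mg/L.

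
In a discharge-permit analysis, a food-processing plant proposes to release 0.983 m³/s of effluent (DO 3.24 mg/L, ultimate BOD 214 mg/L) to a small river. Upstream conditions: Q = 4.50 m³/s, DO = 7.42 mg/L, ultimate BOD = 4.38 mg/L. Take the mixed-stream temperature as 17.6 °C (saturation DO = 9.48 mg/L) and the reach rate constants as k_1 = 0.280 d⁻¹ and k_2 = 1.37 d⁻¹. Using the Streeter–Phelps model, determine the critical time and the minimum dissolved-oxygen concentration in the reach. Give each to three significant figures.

t_c ≈ 1.18 d; minimum DO ≈ 3.32 mg/L

Mixed DO = (4.50×7.42 + 0.983×3.24)/(4.50+0.983) = 36.57/5.483 = 6.671 mg/L.
Mixed L₀ = (4.50×4.38 + 0.983×214)/(5.483) = 230.1/5.483 = 41.96 mg/L.
Initial deficit D₀ = C_s − DO₀ = 9.48 − 6.671 = 2.809 mg/L.
t_c = (1/1.090) ln[(1.37/0.280)(1 − 2.809×1.090/(0.280×41.96))] = 0.9174 × ln(3.618) = 1.180 d.
D_c = (0.280/1.37) × 41.96 × e^(−0.280×1.180) = 0.2044 × 41.96 × 0.7187 = 6.164 mg/L.
Minimum DO = 9.48 − 6.164 = 3.316 mg/L.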